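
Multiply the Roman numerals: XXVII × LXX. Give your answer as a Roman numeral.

XXVII = 27
LXX = 70
27 × 70 = 1890

MDCCCXC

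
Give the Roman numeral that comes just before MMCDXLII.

MMCDXLII = 2442; previous is 2441

MMCDXLI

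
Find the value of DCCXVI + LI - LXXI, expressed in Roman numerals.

DCCXVI = 716, LI = 51, LXXI = 71
716 + 51 = 767
767 - 71 = 696

DCXCVI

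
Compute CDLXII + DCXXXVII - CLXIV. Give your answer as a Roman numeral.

CDLXII = 462, DCXXXVII = 637, CLXIV = 164
462 + 637 = 1099
1099 - 164 = 935

CMXXXV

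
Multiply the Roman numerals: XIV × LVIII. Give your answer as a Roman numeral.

XIV = 14
LVIII = 58
14 × 58 = 812

DCCCXII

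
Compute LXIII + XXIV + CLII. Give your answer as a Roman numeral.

LXIII = 63, XXIV = 24, CLII = 152
63 + 24 = 87
87 + 152 = 239

CCXXXIX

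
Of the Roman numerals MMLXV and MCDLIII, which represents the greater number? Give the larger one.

MMLXV = 2065
MCDLIII = 1453
2065 is larger

MMLXV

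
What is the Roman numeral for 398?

Convert 398 to Roman numerals:
  398 contains 3×100 (CCC)
  98 contains 1×90 (XC)
  8 contains 1×5 (V)
  3 contains 3×1 (III)

CCCXCVIII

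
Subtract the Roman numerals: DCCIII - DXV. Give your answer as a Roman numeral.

DCCIII = 703
DXV = 515
703 - 515 = 188

CLXXXVIII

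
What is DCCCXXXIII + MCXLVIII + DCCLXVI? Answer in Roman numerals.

DCCCXXXIII = 833, MCXLVIII = 1148, DCCLXVI = 766
833 + 1148 = 1981
1981 + 766 = 2747

MMDCCXLVII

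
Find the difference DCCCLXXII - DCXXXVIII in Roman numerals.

DCCCLXXII = 872
DCXXXVIII = 638
872 - 638 = 234

CCXXXIV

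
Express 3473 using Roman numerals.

Convert 3473 to Roman numerals:
  3473 contains 3×1000 (MMM)
  473 contains 1×400 (CD)
  73 contains 1×50 (L)
  23 contains 2×10 (XX)
  3 contains 3×1 (III)

MMMCDLXXIII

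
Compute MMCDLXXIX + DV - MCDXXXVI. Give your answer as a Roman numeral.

MMCDLXXIX = 2479, DV = 505, MCDXXXVI = 1436
2479 + 505 = 2984
2984 - 1436 = 1548

MDXLVIII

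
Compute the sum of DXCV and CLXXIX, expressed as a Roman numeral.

DXCV = 595
CLXXIX = 179
595 + 179 = 774

DCCLXXIV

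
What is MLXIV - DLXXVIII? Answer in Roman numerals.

MLXIV = 1064
DLXXVIII = 578
1064 - 578 = 486

CDLXXXVI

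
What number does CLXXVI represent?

CLXXVI: C=100, L=50, X=10, X=10, V=5, I=1
100 + 50 + 10 + 10 + 5 + 1 = 176

176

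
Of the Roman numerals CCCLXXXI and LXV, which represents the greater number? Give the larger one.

CCCLXXXI = 381
LXV = 65
381 is larger

CCCLXXXI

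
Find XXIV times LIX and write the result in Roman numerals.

XXIV = 24
LIX = 59
24 × 59 = 1416

MCDXVI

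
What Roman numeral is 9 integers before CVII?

CVII = 107
107 - 9 = 98

XCVIII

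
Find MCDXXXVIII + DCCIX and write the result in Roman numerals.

MCDXXXVIII = 1438
DCCIX = 709
1438 + 709 = 2147

MMCXLVII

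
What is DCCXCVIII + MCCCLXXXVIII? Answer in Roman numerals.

DCCXCVIII = 798
MCCCLXXXVIII = 1388
798 + 1388 = 2186

MMCLXXXVI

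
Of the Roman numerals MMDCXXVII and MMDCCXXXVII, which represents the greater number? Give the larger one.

MMDCXXVII = 2627
MMDCCXXXVII = 2737
2737 is larger

MMDCCXXXVII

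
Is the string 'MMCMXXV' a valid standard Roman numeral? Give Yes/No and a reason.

'MMCMXXV': Check the rules: uses only the symbols I, V, X, L, C, D, M; no symbol is repeated more than three times in a row; V, L and D each appear at most once; the only place a smaller symbol precedes a larger one is the allowed subtractive pair CM, the symbol right after such a pair (if any) is smaller than the pair's first symbol, and otherwise the values never increase from left to right. Value: M (1000) + M (1000) + CM (900) + X (10) + X (10) + V (5) = 2925. So it is a valid standard Roman numeral.

Yes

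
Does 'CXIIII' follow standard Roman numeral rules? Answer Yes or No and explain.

'CXIIII': More than 3 consecutive I's

No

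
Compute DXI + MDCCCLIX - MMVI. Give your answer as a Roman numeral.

DXI = 511, MDCCCLIX = 1859, MMVI = 2006
511 + 1859 = 2370
2370 - 2006 = 364

CCCLXIV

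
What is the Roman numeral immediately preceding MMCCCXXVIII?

MMCCCXXVIII = 2328; previous is 2327

MMCCCXXVII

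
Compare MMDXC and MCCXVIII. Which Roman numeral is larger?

MMDXC = 2590
MCCXVIII = 1218
2590 is larger

MMDXC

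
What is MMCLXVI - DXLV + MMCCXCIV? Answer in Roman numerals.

MMCLXVI = 2166, DXLV = 545, MMCCXCIV = 2294
2166 - 545 = 1621
1621 + 2294 = 3915

MMMCMXV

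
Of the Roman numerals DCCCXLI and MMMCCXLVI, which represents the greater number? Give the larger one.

DCCCXLI = 841
MMMCCXLVI = 3246
3246 is larger

MMMCCXLVI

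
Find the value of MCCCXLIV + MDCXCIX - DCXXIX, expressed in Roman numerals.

MCCCXLIV = 1344, MDCXCIX = 1699, DCXXIX = 629
1344 + 1699 = 3043
3043 - 629 = 2414

MMCDXIV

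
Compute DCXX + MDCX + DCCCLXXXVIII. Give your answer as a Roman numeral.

DCXX = 620, MDCX = 1610, DCCCLXXXVIII = 888
620 + 1610 = 2230
2230 + 888 = 3118

MMMCXVIII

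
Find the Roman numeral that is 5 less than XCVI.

XCVI = 96
96 - 5 = 91

XCI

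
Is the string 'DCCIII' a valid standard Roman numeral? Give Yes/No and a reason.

'DCCIII': Check the rules: uses only the symbols I, V, X, L, C, D, M; no symbol is repeated more than three times in a row; V, L and D each appear at most once; no smaller symbol precedes a larger one (values never increase from left to right). Value: D (500) + C (100) + C (100) + I (1) + I (1) + I (1) = 703. So it is a valid standard Roman numeral.

Yes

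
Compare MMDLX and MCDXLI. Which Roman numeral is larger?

MMDLX = 2560
MCDXLI = 1441
2560 is larger

MMDLX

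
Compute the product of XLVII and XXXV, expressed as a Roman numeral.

XLVII = 47
XXXV = 35
47 × 35 = 1645

MDCXLV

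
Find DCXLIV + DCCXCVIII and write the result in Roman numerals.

DCXLIV = 644
DCCXCVIII = 798
644 + 798 = 1442

MCDXLII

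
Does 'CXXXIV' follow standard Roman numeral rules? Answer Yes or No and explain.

'CXXXIV': Check the rules: uses only the symbols I, V, X, L, C, D, M; no symbol is repeated more than three times in a row; V, L and D each appear at most once; the only place a smaller symbol precedes a larger one is the allowed subtractive pair IV, the symbol right after such a pair (if any) is smaller than the pair's first symbol, and otherwise the values never increase from left to right. Value: C (100) + X (10) + X (10) + X (10) + IV (4) = 134. So it is a valid standard Roman numeral.

Yes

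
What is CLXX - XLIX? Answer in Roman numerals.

CLXX = 170
XLIX = 49
170 - 49 = 121

CXXI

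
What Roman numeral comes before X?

X = 10, so the previous integer is 10 - 1 = 9

IX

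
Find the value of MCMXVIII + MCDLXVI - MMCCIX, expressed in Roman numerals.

MCMXVIII = 1918, MCDLXVI = 1466, MMCCIX = 2209
1918 + 1466 = 3384
3384 - 2209 = 1175

MCLXXV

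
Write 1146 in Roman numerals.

Convert 1146 to Roman numerals:
  1146 contains 1×1000 (M)
  146 contains 1×100 (C)
  46 contains 1×40 (XL)
  6 contains 1×5 (V)
  1 contains 1×1 (I)

MCXLVI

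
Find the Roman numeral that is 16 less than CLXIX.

CLXIX = 169
169 - 16 = 153

CLIII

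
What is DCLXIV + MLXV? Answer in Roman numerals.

DCLXIV = 664
MLXV = 1065
664 + 1065 = 1729

MDCCXXIX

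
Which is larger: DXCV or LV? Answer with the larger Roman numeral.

DXCV = 595
LV = 55
595 is larger

DXCV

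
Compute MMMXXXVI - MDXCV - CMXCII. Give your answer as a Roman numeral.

MMMXXXVI = 3036, MDXCV = 1595, CMXCII = 992
3036 - 1595 = 1441
1441 - 992 = 449

CDXLIX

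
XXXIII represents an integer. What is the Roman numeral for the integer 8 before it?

XXXIII = 33
33 - 8 = 25

XXV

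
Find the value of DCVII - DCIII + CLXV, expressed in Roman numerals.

DCVII = 607, DCIII = 603, CLXV = 165
607 - 603 = 4
4 + 165 = 169

CLXIX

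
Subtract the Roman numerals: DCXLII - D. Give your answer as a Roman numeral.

DCXLII = 642
D = 500
642 - 500 = 142

CXLII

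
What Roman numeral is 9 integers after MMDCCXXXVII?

MMDCCXXXVII = 2737
2737 + 9 = 2746

MMDCCXLVI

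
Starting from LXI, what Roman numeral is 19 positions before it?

LXI = 61
61 - 19 = 42

XLII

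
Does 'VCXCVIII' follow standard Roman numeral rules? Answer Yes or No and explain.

'VCXCVIII': V should not appear more than once

No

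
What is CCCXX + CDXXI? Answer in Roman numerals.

CCCXX = 320
CDXXI = 421
320 + 421 = 741

DCCXLI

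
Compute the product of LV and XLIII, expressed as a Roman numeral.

LV = 55
XLIII = 43
55 × 43 = 2365

MMCCCLXV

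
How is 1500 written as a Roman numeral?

Convert 1500 to Roman numerals:
  1500 contains 1×1000 (M)
  500 contains 1×500 (D)

MD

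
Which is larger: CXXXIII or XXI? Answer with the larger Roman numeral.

CXXXIII = 133
XXI = 21
133 is larger

CXXXIII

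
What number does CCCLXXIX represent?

CCCLXXIX: C=100, C=100, C=100, L=50, X=10, X=10, IX=9
100 + 100 + 100 + 50 + 10 + 10 + 9 = 379

379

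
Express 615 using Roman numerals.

Convert 615 to Roman numerals:
  615 contains 1×500 (D)
  115 contains 1×100 (C)
  15 contains 1×10 (X)
  5 contains 1×5 (V)

DCXV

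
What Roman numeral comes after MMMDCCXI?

MMMDCCXI = 3711; next is 3712

MMMDCCXII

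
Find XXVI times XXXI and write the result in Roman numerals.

XXVI = 26
XXXI = 31
26 × 31 = 806

DCCCVI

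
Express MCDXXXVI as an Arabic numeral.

MCDXXXVI: M=1000, CD=400, X=10, X=10, X=10, V=5, I=1
1000 + 400 + 10 + 10 + 10 + 5 + 1 = 1436

1436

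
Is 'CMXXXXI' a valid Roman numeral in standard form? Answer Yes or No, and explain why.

'CMXXXXI': More than 3 consecutive X's

No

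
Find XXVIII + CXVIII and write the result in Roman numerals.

XXVIII = 28
CXVIII = 118
28 + 118 = 146

CXLVI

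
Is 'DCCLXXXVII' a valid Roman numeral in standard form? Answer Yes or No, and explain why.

'DCCLXXXVII': Check the rules: uses only the symbols I, V, X, L, C, D, M; no symbol is repeated more than three times in a row; V, L and D each appear at most once; no smaller symbol precedes a larger one (values never increase from left to right). Value: D (500) + C (100) + C (100) + L (50) + X (10) + X (10) + X (10) + V (5) + I (1) + I (1) = 787. So it is a valid standard Roman numeral.

Yes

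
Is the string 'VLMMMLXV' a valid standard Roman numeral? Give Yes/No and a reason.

'VLMMMLXV': V should not appear more than once

No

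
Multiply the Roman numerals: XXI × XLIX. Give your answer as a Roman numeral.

XXI = 21
XLIX = 49
21 × 49 = 1029

MXXIX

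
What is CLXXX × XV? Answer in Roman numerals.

CLXXX = 180
XV = 15
180 × 15 = 2700

MMDCC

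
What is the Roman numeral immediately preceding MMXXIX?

MMXXIX = 2029; previous is 2028

MMXXVIII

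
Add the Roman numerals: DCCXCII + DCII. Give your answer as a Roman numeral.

DCCXCII = 792
DCII = 602
792 + 602 = 1394

MCCCXCIV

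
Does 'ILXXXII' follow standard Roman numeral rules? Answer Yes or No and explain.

'ILXXXII': Invalid subtractive combination: IL

No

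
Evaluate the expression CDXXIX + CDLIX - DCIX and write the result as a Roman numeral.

CDXXIX = 429, CDLIX = 459, DCIX = 609
429 + 459 = 888
888 - 609 = 279

CCLXXIX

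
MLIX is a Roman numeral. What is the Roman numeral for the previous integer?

MLIX = 1059; previous is 1058

MLVIII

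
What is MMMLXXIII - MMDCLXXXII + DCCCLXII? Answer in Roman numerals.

MMMLXXIII = 3073, MMDCLXXXII = 2682, DCCCLXII = 862
3073 - 2682 = 391
391 + 862 = 1253

MCCLIII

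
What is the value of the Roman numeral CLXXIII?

CLXXIII: C=100, L=50, X=10, X=10, I=1, I=1, I=1
100 + 50 + 10 + 10 + 1 + 1 + 1 = 173

173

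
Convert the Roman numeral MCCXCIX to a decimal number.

MCCXCIX: M=1000, C=100, C=100, XC=90, IX=9
1000 + 100 + 100 + 90 + 9 = 1299

1299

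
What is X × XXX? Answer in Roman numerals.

X = 10
XXX = 30
10 × 30 = 300

CCC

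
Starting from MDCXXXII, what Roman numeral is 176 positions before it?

MDCXXXII = 1632
1632 - 176 = 1456

MCDLVI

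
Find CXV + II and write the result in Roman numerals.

CXV = 115
II = 2
115 + 2 = 117

CXVII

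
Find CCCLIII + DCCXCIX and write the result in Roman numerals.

CCCLIII = 353
DCCXCIX = 799
353 + 799 = 1152

MCLII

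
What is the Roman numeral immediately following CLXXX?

CLXXX = 180; next is 181

CLXXXI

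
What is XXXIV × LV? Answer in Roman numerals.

XXXIV = 34
LV = 55
34 × 55 = 1870

MDCCCLXX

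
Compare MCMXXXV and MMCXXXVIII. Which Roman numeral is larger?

MCMXXXV = 1935
MMCXXXVIII = 2138
2138 is larger

MMCXXXVIII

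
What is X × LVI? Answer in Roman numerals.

X = 10
LVI = 56
10 × 56 = 560

DLX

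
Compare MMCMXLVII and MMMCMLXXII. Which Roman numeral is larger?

MMCMXLVII = 2947
MMMCMLXXII = 3972
3972 is larger

MMMCMLXXII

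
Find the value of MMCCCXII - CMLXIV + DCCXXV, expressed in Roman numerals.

MMCCCXII = 2312, CMLXIV = 964, DCCXXV = 725
2312 - 964 = 1348
1348 + 725 = 2073

MMLXXIII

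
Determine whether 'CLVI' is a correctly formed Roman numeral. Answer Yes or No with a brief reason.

'CLVI': Check the rules: uses only the symbols I, V, X, L, C, D, M; no symbol is repeated more than three times in a row; V, L and D each appear at most once; no smaller symbol precedes a larger one (values never increase from left to right). Value: C (100) + L (50) + V (5) + I (1) = 156. So it is a valid standard Roman numeral.

Yes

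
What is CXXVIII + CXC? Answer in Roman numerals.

CXXVIII = 128
CXC = 190
128 + 190 = 318

CCCXVIII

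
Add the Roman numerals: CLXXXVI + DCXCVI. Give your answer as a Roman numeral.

CLXXXVI = 186
DCXCVI = 696
186 + 696 = 882

DCCCLXXXII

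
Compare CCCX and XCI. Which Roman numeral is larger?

CCCX = 310
XCI = 91
310 is larger

CCCX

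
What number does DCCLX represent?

DCCLX: D=500, C=100, C=100, L=50, X=10
500 + 100 + 100 + 50 + 10 = 760

760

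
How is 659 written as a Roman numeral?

Convert 659 to Roman numerals:
  659 contains 1×500 (D)
  159 contains 1×100 (C)
  59 contains 1×50 (L)
  9 contains 1×9 (IX)

DCLIX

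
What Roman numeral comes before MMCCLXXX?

MMCCLXXX = 2280; previous is 2279

MMCCLXXIX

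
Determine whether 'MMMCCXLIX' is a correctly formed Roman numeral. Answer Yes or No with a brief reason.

'MMMCCXLIX': Check the rules: uses only the symbols I, V, X, L, C, D, M; no symbol is repeated more than three times in a row; V, L and D each appear at most once; the only places a smaller symbol precedes a larger one are the allowed subtractive pairs XL, IX, the symbol right after such a pair (if any) is smaller than the pair's first symbol, and otherwise the values never increase from left to right. Value: M (1000) + M (1000) + M (1000) + C (100) + C (100) + XL (40) + IX (9) = 3249. So it is a valid standard Roman numeral.

Yes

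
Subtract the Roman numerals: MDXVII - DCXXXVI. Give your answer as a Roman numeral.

MDXVII = 1517
DCXXXVI = 636
1517 - 636 = 881

DCCCLXXXI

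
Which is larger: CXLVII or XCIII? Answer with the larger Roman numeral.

CXLVII = 147
XCIII = 93
147 is larger

CXLVII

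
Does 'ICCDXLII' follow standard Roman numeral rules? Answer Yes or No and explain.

'ICCDXLII': Invalid subtractive combination: IC

No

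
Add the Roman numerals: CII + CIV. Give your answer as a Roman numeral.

CII = 102
CIV = 104
102 + 104 = 206

CCVI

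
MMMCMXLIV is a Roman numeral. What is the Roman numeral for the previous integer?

MMMCMXLIV = 3944, so the previous integer is 3944 - 1 = 3943

MMMCMXLIII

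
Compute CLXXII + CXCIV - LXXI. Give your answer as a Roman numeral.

CLXXII = 172, CXCIV = 194, LXXI = 71
172 + 194 = 366
366 - 71 = 295

CCXCV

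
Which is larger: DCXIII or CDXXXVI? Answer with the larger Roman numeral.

DCXIII = 613
CDXXXVI = 436
613 is larger

DCXIII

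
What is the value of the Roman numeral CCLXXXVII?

CCLXXXVII: C=100, C=100, L=50, X=10, X=10, X=10, V=5, I=1, I=1
100 + 100 + 50 + 10 + 10 + 10 + 5 + 1 + 1 = 287

287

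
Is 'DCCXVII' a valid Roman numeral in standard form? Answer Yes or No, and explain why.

'DCCXVII': Check the rules: uses only the symbols I, V, X, L, C, D, M; no symbol is repeated more than three times in a row; V, L and D each appear at most once; no smaller symbol precedes a larger one (values never increase from left to right). Value: D (500) + C (100) + C (100) + X (10) + V (5) + I (1) + I (1) = 717. So it is a valid standard Roman numeral.

Yes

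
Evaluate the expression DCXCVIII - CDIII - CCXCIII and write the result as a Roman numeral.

DCXCVIII = 698, CDIII = 403, CCXCIII = 293
698 - 403 = 295
295 - 293 = 2

II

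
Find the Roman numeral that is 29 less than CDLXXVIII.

CDLXXVIII = 478
478 - 29 = 449

CDXLIX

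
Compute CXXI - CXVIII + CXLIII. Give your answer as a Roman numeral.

CXXI = 121, CXVIII = 118, CXLIII = 143
121 - 118 = 3
3 + 143 = 146

CXLVI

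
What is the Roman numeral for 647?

Convert 647 to Roman numerals:
  647 contains 1×500 (D)
  147 contains 1×100 (C)
  47 contains 1×40 (XL)
  7 contains 1×5 (V)
  2 contains 2×1 (II)

DCXLVII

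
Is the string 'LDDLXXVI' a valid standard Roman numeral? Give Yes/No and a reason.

'LDDLXXVI': L should not appear more than once

No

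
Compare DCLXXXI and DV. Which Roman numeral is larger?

DCLXXXI = 681
DV = 505
681 is larger

DCLXXXI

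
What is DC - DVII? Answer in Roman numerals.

DC = 600
DVII = 507
600 - 507 = 93

XCIII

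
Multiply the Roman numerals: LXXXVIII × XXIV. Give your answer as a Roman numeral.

LXXXVIII = 88
XXIV = 24
88 × 24 = 2112

MMCXII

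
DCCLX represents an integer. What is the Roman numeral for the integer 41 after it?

DCCLX = 760
760 + 41 = 801

DCCCI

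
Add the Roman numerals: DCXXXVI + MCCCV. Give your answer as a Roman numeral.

DCXXXVI = 636
MCCCV = 1305
636 + 1305 = 1941

MCMXLI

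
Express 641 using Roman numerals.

Convert 641 to Roman numerals:
  641 contains 1×500 (D)
  141 contains 1×100 (C)
  41 contains 1×40 (XL)
  1 contains 1×1 (I)

DCXLI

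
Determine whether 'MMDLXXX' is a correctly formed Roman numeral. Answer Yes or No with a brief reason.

'MMDLXXX': Check the rules: uses only the symbols I, V, X, L, C, D, M; no symbol is repeated more than three times in a row; V, L and D each appear at most once; no smaller symbol precedes a larger one (values never increase from left to right). Value: M (1000) + M (1000) + D (500) + L (50) + X (10) + X (10) + X (10) = 2580. So it is a valid standard Roman numeral.

Yes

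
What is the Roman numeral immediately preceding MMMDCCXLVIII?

MMMDCCXLVIII = 3748, so the previous integer is 3748 - 1 = 3747

MMMDCCXLVII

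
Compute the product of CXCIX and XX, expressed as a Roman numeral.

CXCIX = 199
XX = 20
199 × 20 = 3980

MMMCMLXXX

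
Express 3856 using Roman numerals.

Convert 3856 to Roman numerals:
  3856 contains 3×1000 (MMM)
  856 contains 1×500 (D)
  356 contains 3×100 (CCC)
  56 contains 1×50 (L)
  6 contains 1×5 (V)
  1 contains 1×1 (I)

MMMDCCCLVI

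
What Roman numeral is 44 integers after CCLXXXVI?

CCLXXXVI = 286
286 + 44 = 330

CCCXXX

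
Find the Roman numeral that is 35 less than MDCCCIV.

MDCCCIV = 1804
1804 - 35 = 1769

MDCCLXIX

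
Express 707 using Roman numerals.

Convert 707 to Roman numerals:
  707 contains 1×500 (D)
  207 contains 2×100 (CC)
  7 contains 1×5 (V)
  2 contains 2×1 (II)

DCCVII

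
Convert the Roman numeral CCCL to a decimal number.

CCCL: C=100, C=100, C=100, L=50
100 + 100 + 100 + 50 = 350

350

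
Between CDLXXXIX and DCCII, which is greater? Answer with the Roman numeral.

CDLXXXIX = 489
DCCII = 702
702 is larger

DCCII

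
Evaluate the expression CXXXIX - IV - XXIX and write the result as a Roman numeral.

CXXXIX = 139, IV = 4, XXIX = 29
139 - 4 = 135
135 - 29 = 106

CVI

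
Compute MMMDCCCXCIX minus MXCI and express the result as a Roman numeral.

MMMDCCCXCIX = 3899
MXCI = 1091
3899 - 1091 = 2808

MMDCCCVIII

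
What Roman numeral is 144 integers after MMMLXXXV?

MMMLXXXV = 3085
3085 + 144 = 3229

MMMCCXXIX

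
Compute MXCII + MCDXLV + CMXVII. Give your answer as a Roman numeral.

MXCII = 1092, MCDXLV = 1445, CMXVII = 917
1092 + 1445 = 2537
2537 + 917 = 3454

MMMCDLIV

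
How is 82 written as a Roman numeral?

Convert 82 to Roman numerals:
  82 contains 1×50 (L)
  32 contains 3×10 (XXX)
  2 contains 2×1 (II)

LXXXII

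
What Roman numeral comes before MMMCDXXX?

MMMCDXXX = 3430, so the previous integer is 3430 - 1 = 3429

MMMCDXXIX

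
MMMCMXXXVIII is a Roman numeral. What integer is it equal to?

MMMCMXXXVIII: M=1000, M=1000, M=1000, CM=900, X=10, X=10, X=10, V=5, I=1, I=1, I=1
1000 + 1000 + 1000 + 900 + 10 + 10 + 10 + 5 + 1 + 1 + 1 = 3938

3938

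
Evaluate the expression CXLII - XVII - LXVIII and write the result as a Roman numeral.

CXLII = 142, XVII = 17, LXVIII = 68
142 - 17 = 125
125 - 68 = 57

LVII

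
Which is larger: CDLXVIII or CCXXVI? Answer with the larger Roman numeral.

CDLXVIII = 468
CCXXVI = 226
468 is larger

CDLXVIII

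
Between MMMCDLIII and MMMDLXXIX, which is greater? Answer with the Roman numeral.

MMMCDLIII = 3453
MMMDLXXIX = 3579
3579 is larger

MMMDLXXIX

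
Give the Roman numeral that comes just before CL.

CL = 150; previous is 149

CXLIX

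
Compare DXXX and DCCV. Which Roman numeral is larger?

DXXX = 530
DCCV = 705
705 is larger

DCCV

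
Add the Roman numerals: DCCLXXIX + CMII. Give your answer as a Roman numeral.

DCCLXXIX = 779
CMII = 902
779 + 902 = 1681

MDCLXXXI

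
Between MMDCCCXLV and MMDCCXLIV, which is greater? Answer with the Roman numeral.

MMDCCCXLV = 2845
MMDCCXLIV = 2744
2845 is larger

MMDCCCXLV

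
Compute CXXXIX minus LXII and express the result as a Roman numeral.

CXXXIX = 139
LXII = 62
139 - 62 = 77

LXXVII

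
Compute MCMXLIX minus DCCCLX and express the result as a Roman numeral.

MCMXLIX = 1949
DCCCLX = 860
1949 - 860 = 1089

MLXXXIX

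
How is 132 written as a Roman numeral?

Convert 132 to Roman numerals:
  132 contains 1×100 (C)
  32 contains 3×10 (XXX)
  2 contains 2×1 (II)

CXXXII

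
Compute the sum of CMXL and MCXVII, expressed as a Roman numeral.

CMXL = 940
MCXVII = 1117
940 + 1117 = 2057

MMLVII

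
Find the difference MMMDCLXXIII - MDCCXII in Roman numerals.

MMMDCLXXIII = 3673
MDCCXII = 1712
3673 - 1712 = 1961

MCMLXI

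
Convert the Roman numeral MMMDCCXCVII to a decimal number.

MMMDCCXCVII: M=1000, M=1000, M=1000, D=500, C=100, C=100, XC=90, V=5, I=1, I=1
1000 + 1000 + 1000 + 500 + 100 + 100 + 90 + 5 + 1 + 1 = 3797

3797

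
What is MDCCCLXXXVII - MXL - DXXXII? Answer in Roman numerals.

MDCCCLXXXVII = 1887, MXL = 1040, DXXXII = 532
1887 - 1040 = 847
847 - 532 = 315

CCCXV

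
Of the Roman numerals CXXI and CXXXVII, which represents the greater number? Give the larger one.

CXXI = 121
CXXXVII = 137
137 is larger

CXXXVII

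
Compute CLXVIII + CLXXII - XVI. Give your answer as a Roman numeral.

CLXVIII = 168, CLXXII = 172, XVI = 16
168 + 172 = 340
340 - 16 = 324

CCCXXIV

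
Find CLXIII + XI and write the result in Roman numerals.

CLXIII = 163
XI = 11
163 + 11 = 174

CLXXIV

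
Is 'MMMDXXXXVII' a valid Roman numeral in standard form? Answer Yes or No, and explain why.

'MMMDXXXXVII': More than 3 consecutive X's

No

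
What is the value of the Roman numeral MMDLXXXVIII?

MMDLXXXVIII: M=1000, M=1000, D=500, L=50, X=10, X=10, X=10, V=5, I=1, I=1, I=1
1000 + 1000 + 500 + 50 + 10 + 10 + 10 + 5 + 1 + 1 + 1 = 2588

2588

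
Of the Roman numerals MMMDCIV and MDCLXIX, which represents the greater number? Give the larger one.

MMMDCIV = 3604
MDCLXIX = 1669
3604 is larger

MMMDCIV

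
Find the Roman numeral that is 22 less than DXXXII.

DXXXII = 532
532 - 22 = 510

DX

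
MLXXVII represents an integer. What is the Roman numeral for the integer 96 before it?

MLXXVII = 1077
1077 - 96 = 981

CMLXXXI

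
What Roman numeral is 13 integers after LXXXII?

LXXXII = 82
82 + 13 = 95

XCV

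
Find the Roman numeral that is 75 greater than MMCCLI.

MMCCLI = 2251
2251 + 75 = 2326

MMCCCXXVI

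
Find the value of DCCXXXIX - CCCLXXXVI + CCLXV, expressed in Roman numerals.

DCCXXXIX = 739, CCCLXXXVI = 386, CCLXV = 265
739 - 386 = 353
353 + 265 = 618

DCXVIII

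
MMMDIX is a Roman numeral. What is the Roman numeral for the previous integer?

MMMDIX = 3509; previous is 3508

MMMDVIII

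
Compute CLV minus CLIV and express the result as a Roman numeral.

CLV = 155
CLIV = 154
155 - 154 = 1

I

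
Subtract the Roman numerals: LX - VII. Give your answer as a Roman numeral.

LX = 60
VII = 7
60 - 7 = 53

LIII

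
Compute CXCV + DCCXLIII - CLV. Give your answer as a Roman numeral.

CXCV = 195, DCCXLIII = 743, CLV = 155
195 + 743 = 938
938 - 155 = 783

DCCLXXXIII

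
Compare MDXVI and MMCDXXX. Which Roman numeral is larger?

MDXVI = 1516
MMCDXXX = 2430
2430 is larger

MMCDXXX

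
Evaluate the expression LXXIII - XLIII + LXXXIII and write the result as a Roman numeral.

LXXIII = 73, XLIII = 43, LXXXIII = 83
73 - 43 = 30
30 + 83 = 113

CXIII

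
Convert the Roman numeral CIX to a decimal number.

CIX: C=100, IX=9
100 + 9 = 109

109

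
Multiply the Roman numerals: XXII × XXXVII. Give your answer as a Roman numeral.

XXII = 22
XXXVII = 37
22 × 37 = 814

DCCCXIV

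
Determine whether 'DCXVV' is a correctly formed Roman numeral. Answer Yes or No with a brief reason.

'DCXVV': V should not appear more than once

No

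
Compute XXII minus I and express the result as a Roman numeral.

XXII = 22
I = 1
22 - 1 = 21

XXI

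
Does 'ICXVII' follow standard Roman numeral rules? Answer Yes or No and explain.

'ICXVII': Invalid subtractive combination: IC

No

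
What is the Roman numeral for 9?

Convert 9 to Roman numerals:
  9 contains 1×9 (IX)

IX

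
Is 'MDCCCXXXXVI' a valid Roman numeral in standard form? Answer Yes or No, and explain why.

'MDCCCXXXXVI': More than 3 consecutive X's

No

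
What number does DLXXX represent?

DLXXX: D=500, L=50, X=10, X=10, X=10
500 + 50 + 10 + 10 + 10 = 580

580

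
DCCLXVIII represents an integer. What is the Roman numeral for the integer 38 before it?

DCCLXVIII = 768
768 - 38 = 730

DCCXXX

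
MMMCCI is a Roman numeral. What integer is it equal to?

MMMCCI: M=1000, M=1000, M=1000, C=100, C=100, I=1
1000 + 1000 + 1000 + 100 + 100 + 1 = 3201

3201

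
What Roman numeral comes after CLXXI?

CLXXI = 171; next is 172

CLXXII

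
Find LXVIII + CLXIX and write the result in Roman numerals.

LXVIII = 68
CLXIX = 169
68 + 169 = 237

CCXXXVII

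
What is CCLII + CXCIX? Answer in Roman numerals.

CCLII = 252
CXCIX = 199
252 + 199 = 451

CDLI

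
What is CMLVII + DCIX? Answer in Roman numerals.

CMLVII = 957
DCIX = 609
957 + 609 = 1566

MDLXVI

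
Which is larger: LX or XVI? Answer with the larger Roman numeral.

LX = 60
XVI = 16
60 is larger

LX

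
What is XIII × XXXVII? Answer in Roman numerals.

XIII = 13
XXXVII = 37
13 × 37 = 481

CDLXXXI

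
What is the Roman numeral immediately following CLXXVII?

CLXXVII = 177; next is 178

CLXXVIII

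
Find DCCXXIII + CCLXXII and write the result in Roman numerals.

DCCXXIII = 723
CCLXXII = 272
723 + 272 = 995

CMXCV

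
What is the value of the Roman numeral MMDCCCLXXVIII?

MMDCCCLXXVIII: M=1000, M=1000, D=500, C=100, C=100, C=100, L=50, X=10, X=10, V=5, I=1, I=1, I=1
1000 + 1000 + 500 + 100 + 100 + 100 + 50 + 10 + 10 + 5 + 1 + 1 + 1 = 2878

2878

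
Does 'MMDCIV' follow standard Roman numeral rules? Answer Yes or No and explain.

'MMDCIV': Check the rules: uses only the symbols I, V, X, L, C, D, M; no symbol is repeated more than three times in a row; V, L and D each appear at most once; the only place a smaller symbol precedes a larger one is the allowed subtractive pair IV, the symbol right after such a pair (if any) is smaller than the pair's first symbol, and otherwise the values never increase from left to right. Value: M (1000) + M (1000) + D (500) + C (100) + IV (4) = 2604. So it is a valid standard Roman numeral.

Yes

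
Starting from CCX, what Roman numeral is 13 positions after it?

CCX = 210
210 + 13 = 223

CCXXIII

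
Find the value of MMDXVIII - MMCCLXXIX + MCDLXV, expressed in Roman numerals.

MMDXVIII = 2518, MMCCLXXIX = 2279, MCDLXV = 1465
2518 - 2279 = 239
239 + 1465 = 1704

MDCCIV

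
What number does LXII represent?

LXII: L=50, X=10, I=1, I=1
50 + 10 + 1 + 1 = 62

62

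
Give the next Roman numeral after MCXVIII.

MCXVIII = 1118, so the next integer is 1118 + 1 = 1119

MCXIX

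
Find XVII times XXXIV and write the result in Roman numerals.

XVII = 17
XXXIV = 34
17 × 34 = 578

DLXXVIII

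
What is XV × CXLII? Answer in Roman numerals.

XV = 15
CXLII = 142
15 × 142 = 2130

MMCXXX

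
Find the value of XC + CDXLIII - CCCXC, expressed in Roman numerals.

XC = 90, CDXLIII = 443, CCCXC = 390
90 + 443 = 533
533 - 390 = 143

CXLIII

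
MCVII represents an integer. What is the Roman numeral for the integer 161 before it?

MCVII = 1107
1107 - 161 = 946

CMXLVI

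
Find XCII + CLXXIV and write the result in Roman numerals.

XCII = 92
CLXXIV = 174
92 + 174 = 266

CCLXVI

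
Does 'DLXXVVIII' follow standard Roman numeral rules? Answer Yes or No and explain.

'DLXXVVIII': V should not appear more than once

No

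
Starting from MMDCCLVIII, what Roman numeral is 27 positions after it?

MMDCCLVIII = 2758
2758 + 27 = 2785

MMDCCLXXXV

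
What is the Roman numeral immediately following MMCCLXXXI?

MMCCLXXXI = 2281; next is 2282

MMCCLXXXII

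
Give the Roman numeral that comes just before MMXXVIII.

MMXXVIII = 2028; previous is 2027

MMXXVII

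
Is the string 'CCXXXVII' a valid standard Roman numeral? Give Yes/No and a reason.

'CCXXXVII': Check the rules: uses only the symbols I, V, X, L, C, D, M; no symbol is repeated more than three times in a row; V, L and D each appear at most once; no smaller symbol precedes a larger one (values never increase from left to right). Value: C (100) + C (100) + X (10) + X (10) + X (10) + V (5) + I (1) + I (1) = 237. So it is a valid standard Roman numeral.

Yes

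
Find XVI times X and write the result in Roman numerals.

XVI = 16
X = 10
16 × 10 = 160

CLX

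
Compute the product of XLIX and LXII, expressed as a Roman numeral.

XLIX = 49
LXII = 62
49 × 62 = 3038

MMMXXXVIII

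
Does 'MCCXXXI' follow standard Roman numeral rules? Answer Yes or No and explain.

'MCCXXXI': Check the rules: uses only the symbols I, V, X, L, C, D, M; no symbol is repeated more than three times in a row; V, L and D each appear at most once; no smaller symbol precedes a larger one (values never increase from left to right). Value: M (1000) + C (100) + C (100) + X (10) + X (10) + X (10) + I (1) = 1231. So it is a valid standard Roman numeral.

Yes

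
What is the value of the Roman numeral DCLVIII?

DCLVIII: D=500, C=100, L=50, V=5, I=1, I=1, I=1
500 + 100 + 50 + 5 + 1 + 1 + 1 = 658

658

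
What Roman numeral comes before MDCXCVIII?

MDCXCVIII = 1698; previous is 1697

MDCXCVII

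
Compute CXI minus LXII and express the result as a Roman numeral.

CXI = 111
LXII = 62
111 - 62 = 49

XLIX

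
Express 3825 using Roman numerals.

Convert 3825 to Roman numerals:
  3825 contains 3×1000 (MMM)
  825 contains 1×500 (D)
  325 contains 3×100 (CCC)
  25 contains 2×10 (XX)
  5 contains 1×5 (V)

MMMDCCCXXV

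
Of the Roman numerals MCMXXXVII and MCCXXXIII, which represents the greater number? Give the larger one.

MCMXXXVII = 1937
MCCXXXIII = 1233
1937 is larger

MCMXXXVII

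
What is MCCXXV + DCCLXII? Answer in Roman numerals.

MCCXXV = 1225
DCCLXII = 762
1225 + 762 = 1987

MCMLXXXVII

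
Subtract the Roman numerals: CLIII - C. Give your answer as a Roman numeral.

CLIII = 153
C = 100
153 - 100 = 53

LIII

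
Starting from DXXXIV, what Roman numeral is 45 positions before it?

DXXXIV = 534
534 - 45 = 489

CDLXXXIX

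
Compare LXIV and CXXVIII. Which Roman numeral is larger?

LXIV = 64
CXXVIII = 128
128 is larger

CXXVIII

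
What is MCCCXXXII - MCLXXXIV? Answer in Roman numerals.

MCCCXXXII = 1332
MCLXXXIV = 1184
1332 - 1184 = 148

CXLVIII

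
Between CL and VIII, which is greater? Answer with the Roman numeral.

CL = 150
VIII = 8
150 is larger

CL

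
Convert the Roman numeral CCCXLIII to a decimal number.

CCCXLIII: C=100, C=100, C=100, XL=40, I=1, I=1, I=1
100 + 100 + 100 + 40 + 1 + 1 + 1 = 343

343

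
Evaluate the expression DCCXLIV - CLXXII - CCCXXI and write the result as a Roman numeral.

DCCXLIV = 744, CLXXII = 172, CCCXXI = 321
744 - 172 = 572
572 - 321 = 251

CCLI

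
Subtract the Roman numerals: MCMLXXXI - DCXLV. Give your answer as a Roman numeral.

MCMLXXXI = 1981
DCXLV = 645
1981 - 645 = 1336

MCCCXXXVI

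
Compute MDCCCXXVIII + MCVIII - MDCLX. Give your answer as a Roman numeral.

MDCCCXXVIII = 1828, MCVIII = 1108, MDCLX = 1660
1828 + 1108 = 2936
2936 - 1660 = 1276

MCCLXXVI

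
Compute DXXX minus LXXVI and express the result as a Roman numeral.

DXXX = 530
LXXVI = 76
530 - 76 = 454

CDLIV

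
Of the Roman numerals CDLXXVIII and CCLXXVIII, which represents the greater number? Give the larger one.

CDLXXVIII = 478
CCLXXVIII = 278
478 is larger

CDLXXVIII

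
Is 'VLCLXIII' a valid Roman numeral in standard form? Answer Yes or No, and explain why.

'VLCLXIII': L should not appear more than once

No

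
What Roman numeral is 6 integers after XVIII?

XVIII = 18
18 + 6 = 24

XXIV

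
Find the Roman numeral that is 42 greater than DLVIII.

DLVIII = 558
558 + 42 = 600

DC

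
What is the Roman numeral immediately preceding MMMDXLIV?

MMMDXLIV = 3544, so the previous integer is 3544 - 1 = 3543

MMMDXLIII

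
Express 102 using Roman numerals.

Convert 102 to Roman numerals:
  102 contains 1×100 (C)
  2 contains 2×1 (II)

CII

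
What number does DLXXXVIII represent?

DLXXXVIII: D=500, L=50, X=10, X=10, X=10, V=5, I=1, I=1, I=1
500 + 50 + 10 + 10 + 10 + 5 + 1 + 1 + 1 = 588

588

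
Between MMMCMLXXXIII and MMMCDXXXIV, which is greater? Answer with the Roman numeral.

MMMCMLXXXIII = 3983
MMMCDXXXIV = 3434
3983 is larger

MMMCMLXXXIII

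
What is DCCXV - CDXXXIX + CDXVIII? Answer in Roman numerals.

DCCXV = 715, CDXXXIX = 439, CDXVIII = 418
715 - 439 = 276
276 + 418 = 694

DCXCIV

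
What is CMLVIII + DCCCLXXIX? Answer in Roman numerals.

CMLVIII = 958
DCCCLXXIX = 879
958 + 879 = 1837

MDCCCXXXVII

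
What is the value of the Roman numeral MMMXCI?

MMMXCI: M=1000, M=1000, M=1000, XC=90, I=1
1000 + 1000 + 1000 + 90 + 1 = 3091

3091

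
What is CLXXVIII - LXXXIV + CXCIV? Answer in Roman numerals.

CLXXVIII = 178, LXXXIV = 84, CXCIV = 194
178 - 84 = 94
94 + 194 = 288

CCLXXXVIII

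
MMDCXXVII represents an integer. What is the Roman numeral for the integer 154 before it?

MMDCXXVII = 2627
2627 - 154 = 2473

MMCDLXXIII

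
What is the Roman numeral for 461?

Convert 461 to Roman numerals:
  461 contains 1×400 (CD)
  61 contains 1×50 (L)
  11 contains 1×10 (X)
  1 contains 1×1 (I)

CDLXI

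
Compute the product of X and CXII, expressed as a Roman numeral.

X = 10
CXII = 112
10 × 112 = 1120

MCXX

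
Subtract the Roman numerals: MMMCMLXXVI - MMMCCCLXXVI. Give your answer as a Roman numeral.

MMMCMLXXVI = 3976
MMMCCCLXXVI = 3376
3976 - 3376 = 600

DC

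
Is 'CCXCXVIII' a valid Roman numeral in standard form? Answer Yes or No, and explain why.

'CCXCXVIII': X cannot come right after the subtractive pair XC: once X is subtracted in XC, the next symbol must be smaller than X

No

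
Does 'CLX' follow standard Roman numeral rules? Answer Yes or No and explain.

'CLX': Check the rules: uses only the symbols I, V, X, L, C, D, M; no symbol is repeated more than three times in a row; V, L and D each appear at most once; no smaller symbol precedes a larger one (values never increase from left to right). Value: C (100) + L (50) + X (10) = 160. So it is a valid standard Roman numeral.

Yes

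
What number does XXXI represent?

XXXI: X=10, X=10, X=10, I=1
10 + 10 + 10 + 1 = 31

31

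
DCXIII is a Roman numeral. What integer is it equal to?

DCXIII: D=500, C=100, X=10, I=1, I=1, I=1
500 + 100 + 10 + 1 + 1 + 1 = 613

613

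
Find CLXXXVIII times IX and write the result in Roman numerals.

CLXXXVIII = 188
IX = 9
188 × 9 = 1692

MDCXCII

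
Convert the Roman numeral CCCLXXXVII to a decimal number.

CCCLXXXVII: C=100, C=100, C=100, L=50, X=10, X=10, X=10, V=5, I=1, I=1
100 + 100 + 100 + 50 + 10 + 10 + 10 + 5 + 1 + 1 = 387

387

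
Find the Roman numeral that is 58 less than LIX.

LIX = 59
59 - 58 = 1

I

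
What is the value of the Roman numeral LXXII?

LXXII: L=50, X=10, X=10, I=1, I=1
50 + 10 + 10 + 1 + 1 = 72

72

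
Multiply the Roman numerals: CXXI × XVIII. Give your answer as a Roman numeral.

CXXI = 121
XVIII = 18
121 × 18 = 2178

MMCLXXVIII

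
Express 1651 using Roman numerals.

Convert 1651 to Roman numerals:
  1651 contains 1×1000 (M)
  651 contains 1×500 (D)
  151 contains 1×100 (C)
  51 contains 1×50 (L)
  1 contains 1×1 (I)

MDCLI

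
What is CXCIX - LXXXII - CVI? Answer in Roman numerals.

CXCIX = 199, LXXXII = 82, CVI = 106
199 - 82 = 117
117 - 106 = 11

XI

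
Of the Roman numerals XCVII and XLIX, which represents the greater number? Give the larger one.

XCVII = 97
XLIX = 49
97 is larger

XCVII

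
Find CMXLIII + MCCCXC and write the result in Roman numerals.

CMXLIII = 943
MCCCXC = 1390
943 + 1390 = 2333

MMCCCXXXIII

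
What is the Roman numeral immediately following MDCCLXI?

MDCCLXI = 1761, so the next integer is 1761 + 1 = 1762

MDCCLXII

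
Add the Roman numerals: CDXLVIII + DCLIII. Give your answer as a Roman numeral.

CDXLVIII = 448
DCLIII = 653
448 + 653 = 1101

MCI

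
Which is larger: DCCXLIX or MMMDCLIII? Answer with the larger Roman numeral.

DCCXLIX = 749
MMMDCLIII = 3653
3653 is larger

MMMDCLIII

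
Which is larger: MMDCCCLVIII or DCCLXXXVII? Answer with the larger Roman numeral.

MMDCCCLVIII = 2858
DCCLXXXVII = 787
2858 is larger

MMDCCCLVIII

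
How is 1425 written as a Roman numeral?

Convert 1425 to Roman numerals:
  1425 contains 1×1000 (M)
  425 contains 1×400 (CD)
  25 contains 2×10 (XX)
  5 contains 1×5 (V)

MCDXXV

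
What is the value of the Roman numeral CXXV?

CXXV: C=100, X=10, X=10, V=5
100 + 10 + 10 + 5 = 125

125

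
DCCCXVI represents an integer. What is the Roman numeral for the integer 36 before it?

DCCCXVI = 816
816 - 36 = 780

DCCLXXX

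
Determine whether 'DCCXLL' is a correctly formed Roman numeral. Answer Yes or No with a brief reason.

'DCCXLL': L should not appear more than once

No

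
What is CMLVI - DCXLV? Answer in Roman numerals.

CMLVI = 956
DCXLV = 645
956 - 645 = 311

CCCXI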